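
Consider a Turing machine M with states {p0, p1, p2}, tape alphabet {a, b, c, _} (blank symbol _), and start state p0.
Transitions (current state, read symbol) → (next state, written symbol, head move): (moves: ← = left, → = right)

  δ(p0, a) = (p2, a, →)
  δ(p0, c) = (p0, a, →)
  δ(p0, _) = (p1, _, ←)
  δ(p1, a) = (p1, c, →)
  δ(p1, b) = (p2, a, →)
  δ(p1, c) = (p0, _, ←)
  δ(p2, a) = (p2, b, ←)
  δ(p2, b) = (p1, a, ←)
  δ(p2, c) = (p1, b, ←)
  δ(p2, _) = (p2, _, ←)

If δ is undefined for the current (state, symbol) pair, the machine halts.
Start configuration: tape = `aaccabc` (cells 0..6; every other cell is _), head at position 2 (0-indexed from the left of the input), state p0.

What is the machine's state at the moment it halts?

p1

p0 | aa[c]cabc   read c → write a, move →, go to p0
p0 | aaa[c]abc   read c → write a, move →, go to p0
p0 | aaaa[a]bc   read a → write a, move →, go to p2
p2 | aaaaa[b]c   read b → write a, move ←, go to p1
p1 | aaaa[a]ac   read a → write c, move →, go to p1
p1 | aaaac[a]c   read a → write c, move →, go to p1
p1 | aaaacc[c]   read c → write _, move ←, go to p0
p0 | aaaac[c]_   read c → write a, move →, go to p0
p0 | aaaaca[_]   read _ → write _, move ←, go to p1
p1 | aaaac[a]_   read a → write c, move →, go to p1
p1 | aaaacc[_]
No transition is defined for (p1, _); M halts in state p1.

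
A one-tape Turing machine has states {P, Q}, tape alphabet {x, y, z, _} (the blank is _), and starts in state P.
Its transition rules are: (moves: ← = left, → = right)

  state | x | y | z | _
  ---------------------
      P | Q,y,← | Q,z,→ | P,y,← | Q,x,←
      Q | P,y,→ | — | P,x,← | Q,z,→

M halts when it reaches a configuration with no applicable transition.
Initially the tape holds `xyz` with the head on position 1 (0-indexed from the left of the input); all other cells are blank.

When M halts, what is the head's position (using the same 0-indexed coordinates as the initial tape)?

0

P | _x[y]z   read y → write z, move →, go to Q
Q | _xz[z]   read z → write x, move ←, go to P
P | _x[z]x   read z → write y, move ←, go to P
P | _[x]yx   read x → write y, move ←, go to Q
Q | [_]yyx   read _ → write z, move →, go to Q
Q | z[y]yx
At halt the head is at cell 0.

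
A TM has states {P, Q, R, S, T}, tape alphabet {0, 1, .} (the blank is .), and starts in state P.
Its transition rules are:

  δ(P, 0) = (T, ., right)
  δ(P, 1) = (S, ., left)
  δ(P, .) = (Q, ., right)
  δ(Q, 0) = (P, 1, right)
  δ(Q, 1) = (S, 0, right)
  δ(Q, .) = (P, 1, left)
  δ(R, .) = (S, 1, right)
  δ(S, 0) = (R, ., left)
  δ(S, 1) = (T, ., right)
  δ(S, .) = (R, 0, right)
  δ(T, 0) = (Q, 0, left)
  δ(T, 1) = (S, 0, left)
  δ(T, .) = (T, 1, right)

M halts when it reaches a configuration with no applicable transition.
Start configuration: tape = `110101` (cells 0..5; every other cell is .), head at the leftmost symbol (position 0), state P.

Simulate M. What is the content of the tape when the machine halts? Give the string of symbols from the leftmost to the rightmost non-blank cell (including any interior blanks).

P | ..[1]10101   read 1 → write ., move left, go to S
S | .[.].10101   read . → write 0, move right, go to R
R | .0[.]10101   read . → write 1, move right, go to S
S | .01[1]0101   read 1 → write ., move right, go to T
T | .01.[0]101   read 0 → write 0, move left, go to Q
Q | .01[.]0101   read . → write 1, move left, go to P
P | .0[1]10101   read 1 → write ., move left, go to S
S | .[0].10101   read 0 → write ., move left, go to R
R | [.]..10101   read . → write 1, move right, go to S
S | 1[.].10101   read . → write 0, move right, go to R
R | 10[.]10101   read . → write 1, move right, go to S
S | 101[1]0101   read 1 → write ., move right, go to T
T | 101.[0]101   read 0 → write 0, move left, go to Q
Q | 101[.]0101   read . → write 1, move left, go to P
P | 10[1]10101   read 1 → write ., move left, go to S
S | 1[0].10101   read 0 → write ., move left, go to R
R | [1]..10101
The non-blank tape span at halt is 1..10101.

1..10101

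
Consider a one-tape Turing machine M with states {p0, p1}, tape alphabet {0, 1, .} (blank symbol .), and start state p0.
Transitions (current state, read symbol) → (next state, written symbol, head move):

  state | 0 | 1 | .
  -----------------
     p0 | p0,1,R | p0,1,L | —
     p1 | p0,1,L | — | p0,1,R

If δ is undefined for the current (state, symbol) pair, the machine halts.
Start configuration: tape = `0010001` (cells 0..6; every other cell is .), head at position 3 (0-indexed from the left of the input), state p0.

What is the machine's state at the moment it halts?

p0

state=p0 head=3 tape=.001[0]001   (p0,0)→(p0,1,R)
state=p0 head=4 tape=.0011[0]01   (p0,0)→(p0,1,R)
state=p0 head=5 tape=.00111[0]1   (p0,0)→(p0,1,R)
state=p0 head=6 tape=.001111[1]   (p0,1)→(p0,1,L)
state=p0 head=5 tape=.00111[1]1   (p0,1)→(p0,1,L)
state=p0 head=4 tape=.0011[1]11   (p0,1)→(p0,1,L)
state=p0 head=3 tape=.001[1]111   (p0,1)→(p0,1,L)
state=p0 head=2 tape=.00[1]1111   (p0,1)→(p0,1,L)
state=p0 head=1 tape=.0[0]11111   (p0,0)→(p0,1,R)
state=p0 head=2 tape=.01[1]1111   (p0,1)→(p0,1,L)
state=p0 head=1 tape=.0[1]11111   (p0,1)→(p0,1,L)
state=p0 head=0 tape=.[0]111111   (p0,0)→(p0,1,R)
state=p0 head=1 tape=.1[1]11111   (p0,1)→(p0,1,L)
state=p0 head=0 tape=.[1]111111   (p0,1)→(p0,1,L)
state=p0 head=-1 tape=[.]1111111
No transition is defined for (p0, .); M halts in state p0.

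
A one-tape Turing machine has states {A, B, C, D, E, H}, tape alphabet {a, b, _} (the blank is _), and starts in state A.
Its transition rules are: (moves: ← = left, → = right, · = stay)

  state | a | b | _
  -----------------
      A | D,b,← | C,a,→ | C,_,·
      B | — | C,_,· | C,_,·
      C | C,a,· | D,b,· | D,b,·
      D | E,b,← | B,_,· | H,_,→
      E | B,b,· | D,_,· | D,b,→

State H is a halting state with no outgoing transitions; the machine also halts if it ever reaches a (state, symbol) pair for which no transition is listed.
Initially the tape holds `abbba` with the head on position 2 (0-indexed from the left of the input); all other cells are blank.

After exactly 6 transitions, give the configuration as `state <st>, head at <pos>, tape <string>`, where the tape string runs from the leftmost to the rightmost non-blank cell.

A | ab[b]ba   read b → write a, move →, go to C
C | aba[b]a   read b → write b, move ·, go to D
D | aba[b]a   read b → write _, move ·, go to B
B | aba[_]a   read _ → write _, move ·, go to C
C | aba[_]a   read _ → write b, move ·, go to D
D | aba[b]a   read b → write _, move ·, go to B
B | aba[_]a
After 6 steps: state B, head at 3, tape aba_a.

state B, head at 3, tape aba_a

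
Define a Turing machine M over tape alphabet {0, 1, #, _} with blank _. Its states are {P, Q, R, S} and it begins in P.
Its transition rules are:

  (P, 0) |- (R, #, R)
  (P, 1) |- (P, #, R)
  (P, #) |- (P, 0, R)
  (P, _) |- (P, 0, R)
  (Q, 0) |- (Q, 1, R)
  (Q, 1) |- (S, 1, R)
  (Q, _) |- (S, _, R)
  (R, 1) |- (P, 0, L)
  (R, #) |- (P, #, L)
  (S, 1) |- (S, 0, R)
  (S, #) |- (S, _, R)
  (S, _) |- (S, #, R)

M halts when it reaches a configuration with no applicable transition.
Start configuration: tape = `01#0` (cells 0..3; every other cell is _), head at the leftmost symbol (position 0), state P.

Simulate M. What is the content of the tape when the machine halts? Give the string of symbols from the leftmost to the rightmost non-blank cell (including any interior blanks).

P | [0]1#0_   read 0 → write #, move R, go to R
R | #[1]#0_   read 1 → write 0, move L, go to P
P | [#]0#0_   read # → write 0, move R, go to P
P | 0[0]#0_   read 0 → write #, move R, go to R
R | 0#[#]0_   read # → write #, move L, go to P
P | 0[#]#0_   read # → write 0, move R, go to P
P | 00[#]0_   read # → write 0, move R, go to P
P | 000[0]_   read 0 → write #, move R, go to R
R | 000#[_]
The non-blank tape span at halt is 000#.

000#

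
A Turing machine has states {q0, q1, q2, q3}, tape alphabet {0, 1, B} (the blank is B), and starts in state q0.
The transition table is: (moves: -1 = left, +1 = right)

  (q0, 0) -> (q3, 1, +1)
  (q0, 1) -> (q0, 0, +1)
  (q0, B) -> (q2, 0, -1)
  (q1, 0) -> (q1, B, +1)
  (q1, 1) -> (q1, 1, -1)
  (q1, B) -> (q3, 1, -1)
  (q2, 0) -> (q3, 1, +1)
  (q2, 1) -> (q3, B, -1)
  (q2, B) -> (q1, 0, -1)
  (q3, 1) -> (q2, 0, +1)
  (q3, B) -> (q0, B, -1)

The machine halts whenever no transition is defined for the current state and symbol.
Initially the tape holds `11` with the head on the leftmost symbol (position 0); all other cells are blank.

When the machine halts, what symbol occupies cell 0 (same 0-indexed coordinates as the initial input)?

q0 | [1]1B   read 1 → write 0, move +1, go to q0
q0 | 0[1]B   read 1 → write 0, move +1, go to q0
q0 | 00[B]   read B → write 0, move -1, go to q2
q2 | 0[0]0   read 0 → write 1, move +1, go to q3
q3 | 01[0]
Cell 0 holds 0 when M halts.

0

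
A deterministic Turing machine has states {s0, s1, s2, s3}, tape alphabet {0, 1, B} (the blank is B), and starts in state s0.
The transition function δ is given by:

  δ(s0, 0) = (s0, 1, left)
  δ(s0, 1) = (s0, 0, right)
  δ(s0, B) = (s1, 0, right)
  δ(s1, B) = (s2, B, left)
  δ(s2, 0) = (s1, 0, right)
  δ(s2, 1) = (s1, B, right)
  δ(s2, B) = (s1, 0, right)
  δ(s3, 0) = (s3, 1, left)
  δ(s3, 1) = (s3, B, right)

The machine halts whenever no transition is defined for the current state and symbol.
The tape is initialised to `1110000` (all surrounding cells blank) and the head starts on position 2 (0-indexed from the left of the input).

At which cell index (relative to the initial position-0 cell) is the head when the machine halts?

s0 | B11[1]0000   read 1 → write 0, move right, go to s0
s0 | B110[0]000   read 0 → write 1, move left, go to s0
s0 | B11[0]1000   read 0 → write 1, move left, go to s0
s0 | B1[1]11000   read 1 → write 0, move right, go to s0
s0 | B10[1]1000   read 1 → write 0, move right, go to s0
s0 | B100[1]000   read 1 → write 0, move right, go to s0
s0 | B1000[0]00   read 0 → write 1, move left, go to s0
s0 | B100[0]100   read 0 → write 1, move left, go to s0
s0 | B10[0]1100   read 0 → write 1, move left, go to s0
s0 | B1[0]11100   read 0 → write 1, move left, go to s0
s0 | B[1]111100   read 1 → write 0, move right, go to s0
s0 | B0[1]11100   read 1 → write 0, move right, go to s0
s0 | B00[1]1100   read 1 → write 0, move right, go to s0
s0 | B000[1]100   read 1 → write 0, move right, go to s0
s0 | B0000[1]00   read 1 → write 0, move right, go to s0
s0 | B00000[0]0   read 0 → write 1, move left, go to s0
s0 | B0000[0]10   read 0 → write 1, move left, go to s0
s0 | B000[0]110   read 0 → write 1, move left, go to s0
s0 | B00[0]1110   read 0 → write 1, move left, go to s0
s0 | B0[0]11110   read 0 → write 1, move left, go to s0
s0 | B[0]111110   read 0 → write 1, move left, go to s0
s0 | [B]1111110   read B → write 0, move right, go to s1
s1 | 0[1]111110
At halt the head is at cell 0.

0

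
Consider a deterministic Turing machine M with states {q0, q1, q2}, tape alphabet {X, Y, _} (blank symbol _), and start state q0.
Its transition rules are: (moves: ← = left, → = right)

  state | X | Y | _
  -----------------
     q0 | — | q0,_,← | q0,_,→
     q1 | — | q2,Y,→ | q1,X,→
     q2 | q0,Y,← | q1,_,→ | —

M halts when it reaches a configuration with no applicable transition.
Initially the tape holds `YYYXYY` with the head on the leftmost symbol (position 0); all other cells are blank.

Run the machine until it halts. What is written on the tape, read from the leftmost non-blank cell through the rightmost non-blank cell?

XYY

q0 | _[Y]YYXYY   read Y → write _, move ←, go to q0
q0 | [_]_YYXYY   read _ → write _, move →, go to q0
q0 | _[_]YYXYY   read _ → write _, move →, go to q0
q0 | __[Y]YXYY   read Y → write _, move ←, go to q0
q0 | _[_]_YXYY   read _ → write _, move →, go to q0
q0 | __[_]YXYY   read _ → write _, move →, go to q0
q0 | ___[Y]XYY   read Y → write _, move ←, go to q0
q0 | __[_]_XYY   read _ → write _, move →, go to q0
q0 | ___[_]XYY   read _ → write _, move →, go to q0
q0 | ____[X]YY
The non-blank tape span at halt is XYY.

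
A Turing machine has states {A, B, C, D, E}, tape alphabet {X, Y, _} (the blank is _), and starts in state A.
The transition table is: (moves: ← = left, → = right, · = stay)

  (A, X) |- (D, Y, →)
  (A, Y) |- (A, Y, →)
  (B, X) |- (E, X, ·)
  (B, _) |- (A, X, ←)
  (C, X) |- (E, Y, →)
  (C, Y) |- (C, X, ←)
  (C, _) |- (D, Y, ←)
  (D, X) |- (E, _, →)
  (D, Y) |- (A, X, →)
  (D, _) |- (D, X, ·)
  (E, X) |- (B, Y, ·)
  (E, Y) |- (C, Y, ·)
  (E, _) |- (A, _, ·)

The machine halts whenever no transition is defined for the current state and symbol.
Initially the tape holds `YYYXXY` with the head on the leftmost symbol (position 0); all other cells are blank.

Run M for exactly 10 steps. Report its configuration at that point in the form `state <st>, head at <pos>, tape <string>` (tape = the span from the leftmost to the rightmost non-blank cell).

A | [Y]YYXXY   read Y → write Y, move →, go to A
A | Y[Y]YXXY   read Y → write Y, move →, go to A
A | YY[Y]XXY   read Y → write Y, move →, go to A
A | YYY[X]XY   read X → write Y, move →, go to D
D | YYYY[X]Y   read X → write _, move →, go to E
E | YYYY_[Y]   read Y → write Y, move ·, go to C
C | YYYY_[Y]   read Y → write X, move ←, go to C
C | YYYY[_]X   read _ → write Y, move ←, go to D
D | YYY[Y]YX   read Y → write X, move →, go to A
A | YYYX[Y]X   read Y → write Y, move →, go to A
A | YYYXY[X]
After 10 steps: state A, head at 5, tape YYYXYX.

state A, head at 5, tape YYYXYX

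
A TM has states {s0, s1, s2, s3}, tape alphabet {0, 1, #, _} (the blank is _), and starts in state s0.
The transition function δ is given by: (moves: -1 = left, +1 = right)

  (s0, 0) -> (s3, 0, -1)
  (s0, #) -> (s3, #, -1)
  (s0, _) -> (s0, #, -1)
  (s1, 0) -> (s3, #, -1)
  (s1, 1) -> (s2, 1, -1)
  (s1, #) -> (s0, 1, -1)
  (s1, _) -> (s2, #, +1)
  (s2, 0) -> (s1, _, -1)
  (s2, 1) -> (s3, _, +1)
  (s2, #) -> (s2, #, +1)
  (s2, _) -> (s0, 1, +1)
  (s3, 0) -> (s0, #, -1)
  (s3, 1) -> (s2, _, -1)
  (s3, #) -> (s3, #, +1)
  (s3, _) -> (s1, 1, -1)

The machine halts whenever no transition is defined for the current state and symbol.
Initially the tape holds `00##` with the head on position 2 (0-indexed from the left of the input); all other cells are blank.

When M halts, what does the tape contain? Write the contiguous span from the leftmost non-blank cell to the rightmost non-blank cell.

state=s0 head=2 tape=____00[#]#_   (s0,#)→(s3,#,-1)
state=s3 head=1 tape=____0[0]##_   (s3,0)→(s0,#,-1)
state=s0 head=0 tape=____[0]###_   (s0,0)→(s3,0,-1)
state=s3 head=-1 tape=___[_]0###_   (s3,_)→(s1,1,-1)
state=s1 head=-2 tape=__[_]10###_   (s1,_)→(s2,#,+1)
state=s2 head=-1 tape=__#[1]0###_   (s2,1)→(s3,_,+1)
state=s3 head=0 tape=__#_[0]###_   (s3,0)→(s0,#,-1)
state=s0 head=-1 tape=__#[_]####_   (s0,_)→(s0,#,-1)
state=s0 head=-2 tape=__[#]#####_   (s0,#)→(s3,#,-1)
state=s3 head=-3 tape=_[_]######_   (s3,_)→(s1,1,-1)
state=s1 head=-4 tape=[_]1######_   (s1,_)→(s2,#,+1)
state=s2 head=-3 tape=#[1]######_   (s2,1)→(s3,_,+1)
state=s3 head=-2 tape=#_[#]#####_   (s3,#)→(s3,#,+1)
state=s3 head=-1 tape=#_#[#]####_   (s3,#)→(s3,#,+1)
state=s3 head=0 tape=#_##[#]###_   (s3,#)→(s3,#,+1)
state=s3 head=1 tape=#_###[#]##_   (s3,#)→(s3,#,+1)
state=s3 head=2 tape=#_####[#]#_   (s3,#)→(s3,#,+1)
state=s3 head=3 tape=#_#####[#]_   (s3,#)→(s3,#,+1)
state=s3 head=4 tape=#_######[_]   (s3,_)→(s1,1,-1)
state=s1 head=3 tape=#_#####[#]1   (s1,#)→(s0,1,-1)
state=s0 head=2 tape=#_####[#]11   (s0,#)→(s3,#,-1)
state=s3 head=1 tape=#_###[#]#11   (s3,#)→(s3,#,+1)
state=s3 head=2 tape=#_####[#]11   (s3,#)→(s3,#,+1)
state=s3 head=3 tape=#_#####[1]1   (s3,1)→(s2,_,-1)
state=s2 head=2 tape=#_####[#]_1   (s2,#)→(s2,#,+1)
state=s2 head=3 tape=#_#####[_]1   (s2,_)→(s0,1,+1)
state=s0 head=4 tape=#_#####1[1]
The non-blank tape span at halt is #_#####11.

#_#####11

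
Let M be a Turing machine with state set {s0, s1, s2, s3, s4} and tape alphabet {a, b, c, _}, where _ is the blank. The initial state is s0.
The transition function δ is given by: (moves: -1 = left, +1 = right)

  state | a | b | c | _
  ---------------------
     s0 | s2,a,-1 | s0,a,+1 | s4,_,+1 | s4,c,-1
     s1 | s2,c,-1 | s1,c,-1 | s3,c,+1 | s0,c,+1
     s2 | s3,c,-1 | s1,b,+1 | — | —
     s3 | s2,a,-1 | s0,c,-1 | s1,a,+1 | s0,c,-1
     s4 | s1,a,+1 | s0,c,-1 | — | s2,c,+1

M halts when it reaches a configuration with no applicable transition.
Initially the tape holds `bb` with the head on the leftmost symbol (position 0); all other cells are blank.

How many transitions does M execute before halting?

7

s0 | [b]b__   read b → write a, move +1, go to s0
s0 | a[b]__   read b → write a, move +1, go to s0
s0 | aa[_]_   read _ → write c, move -1, go to s4
s4 | a[a]c_   read a → write a, move +1, go to s1
s1 | aa[c]_   read c → write c, move +1, go to s3
s3 | aac[_]   read _ → write c, move -1, go to s0
s0 | aa[c]c   read c → write _, move +1, go to s4
s4 | aa_[c]
M halts after 7 transitions.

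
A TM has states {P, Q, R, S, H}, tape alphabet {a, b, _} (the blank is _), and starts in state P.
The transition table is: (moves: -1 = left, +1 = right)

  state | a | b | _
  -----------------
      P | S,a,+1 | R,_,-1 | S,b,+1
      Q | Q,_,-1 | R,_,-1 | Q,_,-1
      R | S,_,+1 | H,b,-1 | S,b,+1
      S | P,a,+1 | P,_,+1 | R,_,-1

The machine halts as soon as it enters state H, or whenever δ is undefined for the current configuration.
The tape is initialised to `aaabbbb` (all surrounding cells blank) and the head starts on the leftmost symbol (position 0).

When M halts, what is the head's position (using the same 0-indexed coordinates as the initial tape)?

state=P head=0 tape=[a]aabbbb   (P,a)→(S,a,+1)
state=S head=1 tape=a[a]abbbb   (S,a)→(P,a,+1)
state=P head=2 tape=aa[a]bbbb   (P,a)→(S,a,+1)
state=S head=3 tape=aaa[b]bbb   (S,b)→(P,_,+1)
state=P head=4 tape=aaa_[b]bb   (P,b)→(R,_,-1)
state=R head=3 tape=aaa[_]_bb   (R,_)→(S,b,+1)
state=S head=4 tape=aaab[_]bb   (S,_)→(R,_,-1)
state=R head=3 tape=aaa[b]_bb   (R,b)→(H,b,-1)
state=H head=2 tape=aa[a]b_bb
At halt the head is at cell 2.

2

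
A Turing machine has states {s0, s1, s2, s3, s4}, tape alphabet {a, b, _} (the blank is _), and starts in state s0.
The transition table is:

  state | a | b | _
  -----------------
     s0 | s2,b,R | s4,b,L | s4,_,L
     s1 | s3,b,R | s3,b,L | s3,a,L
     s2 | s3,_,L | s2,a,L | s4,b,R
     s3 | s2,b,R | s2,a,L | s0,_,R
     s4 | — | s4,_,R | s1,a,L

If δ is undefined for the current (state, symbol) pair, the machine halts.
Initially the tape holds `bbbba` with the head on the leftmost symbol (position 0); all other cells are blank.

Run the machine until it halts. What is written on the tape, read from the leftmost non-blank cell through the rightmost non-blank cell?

ba_bbbba

s0 | ___[b]bbba   read b → write b, move L, go to s4
s4 | __[_]bbbba   read _ → write a, move L, go to s1
s1 | _[_]abbbba   read _ → write a, move L, go to s3
s3 | [_]aabbbba   read _ → write _, move R, go to s0
s0 | _[a]abbbba   read a → write b, move R, go to s2
s2 | _b[a]bbbba   read a → write _, move L, go to s3
s3 | _[b]_bbbba   read b → write a, move L, go to s2
s2 | [_]a_bbbba   read _ → write b, move R, go to s4
s4 | b[a]_bbbba
The non-blank tape span at halt is ba_bbbba.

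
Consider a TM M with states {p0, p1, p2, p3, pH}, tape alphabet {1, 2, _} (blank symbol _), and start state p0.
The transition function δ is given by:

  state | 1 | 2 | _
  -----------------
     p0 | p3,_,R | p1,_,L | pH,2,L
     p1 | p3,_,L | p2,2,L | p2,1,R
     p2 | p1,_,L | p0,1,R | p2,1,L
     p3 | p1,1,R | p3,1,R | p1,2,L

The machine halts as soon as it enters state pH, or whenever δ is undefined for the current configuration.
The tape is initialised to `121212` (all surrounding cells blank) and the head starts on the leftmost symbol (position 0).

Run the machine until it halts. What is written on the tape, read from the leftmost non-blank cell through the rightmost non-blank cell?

state=p0 head=0 tape=_[1]21212   (p0,1)→(p3,_,R)
state=p3 head=1 tape=__[2]1212   (p3,2)→(p3,1,R)
state=p3 head=2 tape=__1[1]212   (p3,1)→(p1,1,R)
state=p1 head=3 tape=__11[2]12   (p1,2)→(p2,2,L)
state=p2 head=2 tape=__1[1]212   (p2,1)→(p1,_,L)
state=p1 head=1 tape=__[1]_212   (p1,1)→(p3,_,L)
state=p3 head=0 tape=_[_]__212   (p3,_)→(p1,2,L)
state=p1 head=-1 tape=[_]2__212   (p1,_)→(p2,1,R)
state=p2 head=0 tape=1[2]__212   (p2,2)→(p0,1,R)
state=p0 head=1 tape=11[_]_212   (p0,_)→(pH,2,L)
state=pH head=0 tape=1[1]2_212
The non-blank tape span at halt is 112_212.

112_212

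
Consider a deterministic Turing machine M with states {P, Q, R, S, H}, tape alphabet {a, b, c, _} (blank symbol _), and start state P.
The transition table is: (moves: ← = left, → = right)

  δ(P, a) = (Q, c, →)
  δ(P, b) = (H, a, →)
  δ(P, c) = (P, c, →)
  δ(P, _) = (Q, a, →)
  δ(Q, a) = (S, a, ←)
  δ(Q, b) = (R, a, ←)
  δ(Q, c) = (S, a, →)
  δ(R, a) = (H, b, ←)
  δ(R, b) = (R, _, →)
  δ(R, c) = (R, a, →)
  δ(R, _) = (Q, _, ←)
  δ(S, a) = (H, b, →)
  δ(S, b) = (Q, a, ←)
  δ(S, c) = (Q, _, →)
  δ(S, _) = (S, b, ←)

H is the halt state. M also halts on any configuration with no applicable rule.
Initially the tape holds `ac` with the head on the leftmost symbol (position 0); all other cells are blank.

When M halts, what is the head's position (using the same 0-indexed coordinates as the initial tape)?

2

P | [a]c_   read a → write c, move →, go to Q
Q | c[c]_   read c → write a, move →, go to S
S | ca[_]   read _ → write b, move ←, go to S
S | c[a]b   read a → write b, move →, go to H
H | cb[b]
At halt the head is at cell 2.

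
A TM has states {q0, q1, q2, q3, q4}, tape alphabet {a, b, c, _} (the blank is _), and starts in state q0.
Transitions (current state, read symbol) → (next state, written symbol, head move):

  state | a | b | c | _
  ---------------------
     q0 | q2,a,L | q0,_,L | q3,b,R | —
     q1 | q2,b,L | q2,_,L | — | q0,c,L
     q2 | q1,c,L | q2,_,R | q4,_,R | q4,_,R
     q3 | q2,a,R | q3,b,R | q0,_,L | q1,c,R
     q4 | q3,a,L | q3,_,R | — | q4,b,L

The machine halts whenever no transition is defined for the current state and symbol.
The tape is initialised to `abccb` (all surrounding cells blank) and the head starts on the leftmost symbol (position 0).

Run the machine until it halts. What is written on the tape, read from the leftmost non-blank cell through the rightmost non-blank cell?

cb

q0 | _[a]bccb   read a → write a, move L, go to q2
q2 | [_]abccb   read _ → write _, move R, go to q4
q4 | _[a]bccb   read a → write a, move L, go to q3
q3 | [_]abccb   read _ → write c, move R, go to q1
q1 | c[a]bccb   read a → write b, move L, go to q2
q2 | [c]bbccb   read c → write _, move R, go to q4
q4 | _[b]bccb   read b → write _, move R, go to q3
q3 | __[b]ccb   read b → write b, move R, go to q3
q3 | __b[c]cb   read c → write _, move L, go to q0
q0 | __[b]_cb   read b → write _, move L, go to q0
q0 | _[_]__cb
The non-blank tape span at halt is cb.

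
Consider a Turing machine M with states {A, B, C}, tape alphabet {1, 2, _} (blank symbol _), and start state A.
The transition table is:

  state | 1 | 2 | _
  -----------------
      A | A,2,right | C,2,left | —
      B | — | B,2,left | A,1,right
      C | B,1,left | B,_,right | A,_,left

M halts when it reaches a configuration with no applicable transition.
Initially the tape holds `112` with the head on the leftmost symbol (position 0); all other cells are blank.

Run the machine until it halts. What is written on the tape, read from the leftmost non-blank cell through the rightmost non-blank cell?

state=A head=0 tape=__[1]12   (A,1)→(A,2,right)
state=A head=1 tape=__2[1]2   (A,1)→(A,2,right)
state=A head=2 tape=__22[2]   (A,2)→(C,2,left)
state=C head=1 tape=__2[2]2   (C,2)→(B,_,right)
state=B head=2 tape=__2_[2]   (B,2)→(B,2,left)
state=B head=1 tape=__2[_]2   (B,_)→(A,1,right)
state=A head=2 tape=__21[2]   (A,2)→(C,2,left)
state=C head=1 tape=__2[1]2   (C,1)→(B,1,left)
state=B head=0 tape=__[2]12   (B,2)→(B,2,left)
state=B head=-1 tape=_[_]212   (B,_)→(A,1,right)
state=A head=0 tape=_1[2]12   (A,2)→(C,2,left)
state=C head=-1 tape=_[1]212   (C,1)→(B,1,left)
state=B head=-2 tape=[_]1212   (B,_)→(A,1,right)
state=A head=-1 tape=1[1]212   (A,1)→(A,2,right)
state=A head=0 tape=12[2]12   (A,2)→(C,2,left)
state=C head=-1 tape=1[2]212   (C,2)→(B,_,right)
state=B head=0 tape=1_[2]12   (B,2)→(B,2,left)
state=B head=-1 tape=1[_]212   (B,_)→(A,1,right)
state=A head=0 tape=11[2]12   (A,2)→(C,2,left)
state=C head=-1 tape=1[1]212   (C,1)→(B,1,left)
state=B head=-2 tape=[1]1212
The non-blank tape span at halt is 11212.

11212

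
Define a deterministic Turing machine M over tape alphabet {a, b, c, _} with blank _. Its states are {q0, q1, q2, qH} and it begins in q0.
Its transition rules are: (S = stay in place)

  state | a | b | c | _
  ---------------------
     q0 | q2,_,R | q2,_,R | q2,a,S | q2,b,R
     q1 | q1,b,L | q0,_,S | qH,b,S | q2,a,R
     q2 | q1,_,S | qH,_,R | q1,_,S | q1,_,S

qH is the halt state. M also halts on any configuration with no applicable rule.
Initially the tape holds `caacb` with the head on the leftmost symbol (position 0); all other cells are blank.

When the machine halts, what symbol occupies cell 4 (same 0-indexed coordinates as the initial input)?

state=q0 head=0 tape=[c]aacb_   (q0,c)→(q2,a,S)
state=q2 head=0 tape=[a]aacb_   (q2,a)→(q1,_,S)
state=q1 head=0 tape=[_]aacb_   (q1,_)→(q2,a,R)
state=q2 head=1 tape=a[a]acb_   (q2,a)→(q1,_,S)
state=q1 head=1 tape=a[_]acb_   (q1,_)→(q2,a,R)
state=q2 head=2 tape=aa[a]cb_   (q2,a)→(q1,_,S)
state=q1 head=2 tape=aa[_]cb_   (q1,_)→(q2,a,R)
state=q2 head=3 tape=aaa[c]b_   (q2,c)→(q1,_,S)
state=q1 head=3 tape=aaa[_]b_   (q1,_)→(q2,a,R)
state=q2 head=4 tape=aaaa[b]_   (q2,b)→(qH,_,R)
state=qH head=5 tape=aaaa_[_]
Cell 4 holds _ when M halts.

_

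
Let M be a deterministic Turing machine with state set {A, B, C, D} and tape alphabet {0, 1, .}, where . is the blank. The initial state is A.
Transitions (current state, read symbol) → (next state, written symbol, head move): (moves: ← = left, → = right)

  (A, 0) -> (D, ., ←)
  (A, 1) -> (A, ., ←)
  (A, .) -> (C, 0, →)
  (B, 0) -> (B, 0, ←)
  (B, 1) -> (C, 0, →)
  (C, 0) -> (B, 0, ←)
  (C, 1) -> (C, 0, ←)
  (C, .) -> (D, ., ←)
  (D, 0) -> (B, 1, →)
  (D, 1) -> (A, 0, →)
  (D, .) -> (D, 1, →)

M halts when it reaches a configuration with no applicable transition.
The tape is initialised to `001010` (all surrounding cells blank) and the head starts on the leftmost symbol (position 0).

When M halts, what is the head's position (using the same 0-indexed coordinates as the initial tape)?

state=A head=0 tape=..[0]01010   (A,0)→(D,.,←)
state=D head=-1 tape=.[.].01010   (D,.)→(D,1,→)
state=D head=0 tape=.1[.]01010   (D,.)→(D,1,→)
state=D head=1 tape=.11[0]1010   (D,0)→(B,1,→)
state=B head=2 tape=.111[1]010   (B,1)→(C,0,→)
state=C head=3 tape=.1110[0]10   (C,0)→(B,0,←)
state=B head=2 tape=.111[0]010   (B,0)→(B,0,←)
state=B head=1 tape=.11[1]0010   (B,1)→(C,0,→)
state=C head=2 tape=.110[0]010   (C,0)→(B,0,←)
state=B head=1 tape=.11[0]0010   (B,0)→(B,0,←)
state=B head=0 tape=.1[1]00010   (B,1)→(C,0,→)
state=C head=1 tape=.10[0]0010   (C,0)→(B,0,←)
state=B head=0 tape=.1[0]00010   (B,0)→(B,0,←)
state=B head=-1 tape=.[1]000010   (B,1)→(C,0,→)
state=C head=0 tape=.0[0]00010   (C,0)→(B,0,←)
state=B head=-1 tape=.[0]000010   (B,0)→(B,0,←)
state=B head=-2 tape=[.]0000010
At halt the head is at cell -2.

-2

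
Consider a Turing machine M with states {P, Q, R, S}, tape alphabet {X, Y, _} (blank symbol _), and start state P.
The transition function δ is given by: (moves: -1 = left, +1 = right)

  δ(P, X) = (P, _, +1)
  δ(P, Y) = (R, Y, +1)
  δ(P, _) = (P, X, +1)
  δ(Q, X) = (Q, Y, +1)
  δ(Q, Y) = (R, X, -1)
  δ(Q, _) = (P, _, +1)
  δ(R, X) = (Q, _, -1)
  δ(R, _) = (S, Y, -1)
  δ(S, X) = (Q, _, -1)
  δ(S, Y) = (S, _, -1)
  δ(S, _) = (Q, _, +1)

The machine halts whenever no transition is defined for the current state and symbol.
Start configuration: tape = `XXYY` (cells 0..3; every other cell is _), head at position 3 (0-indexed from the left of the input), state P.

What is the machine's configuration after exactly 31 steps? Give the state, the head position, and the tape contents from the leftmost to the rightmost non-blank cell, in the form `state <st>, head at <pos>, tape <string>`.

state R, head at 8, tape Y_Y_Y_XY

state=P head=3 tape=XXY[Y]_____   (P,Y)→(R,Y,+1)
state=R head=4 tape=XXYY[_]____   (R,_)→(S,Y,-1)
state=S head=3 tape=XXY[Y]Y____   (S,Y)→(S,_,-1)
state=S head=2 tape=XX[Y]_Y____   (S,Y)→(S,_,-1)
state=S head=1 tape=X[X]__Y____   (S,X)→(Q,_,-1)
state=Q head=0 tape=[X]___Y____   (Q,X)→(Q,Y,+1)
state=Q head=1 tape=Y[_]__Y____   (Q,_)→(P,_,+1)
state=P head=2 tape=Y_[_]_Y____   (P,_)→(P,X,+1)
state=P head=3 tape=Y_X[_]Y____   (P,_)→(P,X,+1)
state=P head=4 tape=Y_XX[Y]____   (P,Y)→(R,Y,+1)
state=R head=5 tape=Y_XXY[_]___   (R,_)→(S,Y,-1)
state=S head=4 tape=Y_XX[Y]Y___   (S,Y)→(S,_,-1)
state=S head=3 tape=Y_X[X]_Y___   (S,X)→(Q,_,-1)
state=Q head=2 tape=Y_[X]__Y___   (Q,X)→(Q,Y,+1)
state=Q head=3 tape=Y_Y[_]_Y___   (Q,_)→(P,_,+1)
state=P head=4 tape=Y_Y_[_]Y___   (P,_)→(P,X,+1)
state=P head=5 tape=Y_Y_X[Y]___   (P,Y)→(R,Y,+1)
state=R head=6 tape=Y_Y_XY[_]__   (R,_)→(S,Y,-1)
state=S head=5 tape=Y_Y_X[Y]Y__   (S,Y)→(S,_,-1)
state=S head=4 tape=Y_Y_[X]_Y__   (S,X)→(Q,_,-1)
state=Q head=3 tape=Y_Y[_]__Y__   (Q,_)→(P,_,+1)
state=P head=4 tape=Y_Y_[_]_Y__   (P,_)→(P,X,+1)
state=P head=5 tape=Y_Y_X[_]Y__   (P,_)→(P,X,+1)
state=P head=6 tape=Y_Y_XX[Y]__   (P,Y)→(R,Y,+1)
state=R head=7 tape=Y_Y_XXY[_]_   (R,_)→(S,Y,-1)
state=S head=6 tape=Y_Y_XX[Y]Y_   (S,Y)→(S,_,-1)
state=S head=5 tape=Y_Y_X[X]_Y_   (S,X)→(Q,_,-1)
state=Q head=4 tape=Y_Y_[X]__Y_   (Q,X)→(Q,Y,+1)
state=Q head=5 tape=Y_Y_Y[_]_Y_   (Q,_)→(P,_,+1)
state=P head=6 tape=Y_Y_Y_[_]Y_   (P,_)→(P,X,+1)
state=P head=7 tape=Y_Y_Y_X[Y]_   (P,Y)→(R,Y,+1)
state=R head=8 tape=Y_Y_Y_XY[_]
After 31 steps: state R, head at 8, tape Y_Y_Y_XY.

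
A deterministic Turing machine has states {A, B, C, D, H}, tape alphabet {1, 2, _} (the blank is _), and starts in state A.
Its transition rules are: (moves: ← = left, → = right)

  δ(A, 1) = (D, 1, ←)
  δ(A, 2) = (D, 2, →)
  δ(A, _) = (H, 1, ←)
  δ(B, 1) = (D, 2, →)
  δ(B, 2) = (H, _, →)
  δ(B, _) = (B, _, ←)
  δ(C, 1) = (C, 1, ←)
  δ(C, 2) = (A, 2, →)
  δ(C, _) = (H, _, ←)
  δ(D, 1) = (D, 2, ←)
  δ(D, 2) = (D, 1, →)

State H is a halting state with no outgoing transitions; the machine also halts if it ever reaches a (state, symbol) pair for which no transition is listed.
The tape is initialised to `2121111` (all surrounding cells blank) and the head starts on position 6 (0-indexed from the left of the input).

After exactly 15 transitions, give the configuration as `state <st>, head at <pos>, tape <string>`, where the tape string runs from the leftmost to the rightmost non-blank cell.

state D, head at 1, tape 1222222

A | 212111[1]   read 1 → write 1, move ←, go to D
D | 21211[1]1   read 1 → write 2, move ←, go to D
D | 2121[1]21   read 1 → write 2, move ←, go to D
D | 212[1]221   read 1 → write 2, move ←, go to D
D | 21[2]2221   read 2 → write 1, move →, go to D
D | 211[2]221   read 2 → write 1, move →, go to D
D | 2111[2]21   read 2 → write 1, move →, go to D
D | 21111[2]1   read 2 → write 1, move →, go to D
D | 211111[1]   read 1 → write 2, move ←, go to D
D | 21111[1]2   read 1 → write 2, move ←, go to D
D | 2111[1]22   read 1 → write 2, move ←, go to D
D | 211[1]222   read 1 → write 2, move ←, go to D
D | 21[1]2222   read 1 → write 2, move ←, go to D
D | 2[1]22222   read 1 → write 2, move ←, go to D
D | [2]222222   read 2 → write 1, move →, go to D
D | 1[2]22222
After 15 steps: state D, head at 1, tape 1222222.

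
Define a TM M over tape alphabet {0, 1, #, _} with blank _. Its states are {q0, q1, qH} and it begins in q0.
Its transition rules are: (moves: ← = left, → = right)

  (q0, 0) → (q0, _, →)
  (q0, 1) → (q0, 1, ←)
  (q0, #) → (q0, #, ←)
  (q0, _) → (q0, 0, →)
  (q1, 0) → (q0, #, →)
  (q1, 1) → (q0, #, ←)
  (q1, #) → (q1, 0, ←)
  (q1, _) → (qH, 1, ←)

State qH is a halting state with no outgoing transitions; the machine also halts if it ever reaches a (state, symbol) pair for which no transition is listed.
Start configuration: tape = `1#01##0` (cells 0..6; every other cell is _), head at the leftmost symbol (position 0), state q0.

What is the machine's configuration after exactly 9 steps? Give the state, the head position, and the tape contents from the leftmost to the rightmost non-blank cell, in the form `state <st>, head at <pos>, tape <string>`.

state=q0 head=0 tape=_[1]#01##0   (q0,1)→(q0,1,←)
state=q0 head=-1 tape=[_]1#01##0   (q0,_)→(q0,0,→)
state=q0 head=0 tape=0[1]#01##0   (q0,1)→(q0,1,←)
state=q0 head=-1 tape=[0]1#01##0   (q0,0)→(q0,_,→)
state=q0 head=0 tape=_[1]#01##0   (q0,1)→(q0,1,←)
state=q0 head=-1 tape=[_]1#01##0   (q0,_)→(q0,0,→)
state=q0 head=0 tape=0[1]#01##0   (q0,1)→(q0,1,←)
state=q0 head=-1 tape=[0]1#01##0   (q0,0)→(q0,_,→)
state=q0 head=0 tape=_[1]#01##0   (q0,1)→(q0,1,←)
state=q0 head=-1 tape=[_]1#01##0
After 9 steps: state q0, head at -1, tape 1#01##0.

state q0, head at -1, tape 1#01##0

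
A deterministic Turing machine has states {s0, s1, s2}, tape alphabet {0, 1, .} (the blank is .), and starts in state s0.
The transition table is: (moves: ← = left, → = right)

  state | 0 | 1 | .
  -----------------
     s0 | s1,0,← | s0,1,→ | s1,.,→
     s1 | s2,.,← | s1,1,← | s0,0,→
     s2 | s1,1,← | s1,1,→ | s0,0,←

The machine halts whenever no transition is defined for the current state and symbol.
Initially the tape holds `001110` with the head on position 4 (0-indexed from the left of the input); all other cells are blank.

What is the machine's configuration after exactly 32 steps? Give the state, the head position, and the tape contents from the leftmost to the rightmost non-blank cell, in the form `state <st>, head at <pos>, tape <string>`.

state=s0 head=4 tape=.0011[1]0   (s0,1)→(s0,1,→)
state=s0 head=5 tape=.00111[0]   (s0,0)→(s1,0,←)
state=s1 head=4 tape=.0011[1]0   (s1,1)→(s1,1,←)
state=s1 head=3 tape=.001[1]10   (s1,1)→(s1,1,←)
state=s1 head=2 tape=.00[1]110   (s1,1)→(s1,1,←)
state=s1 head=1 tape=.0[0]1110   (s1,0)→(s2,.,←)
state=s2 head=0 tape=.[0].1110   (s2,0)→(s1,1,←)
state=s1 head=-1 tape=[.]1.1110   (s1,.)→(s0,0,→)
state=s0 head=0 tape=0[1].1110   (s0,1)→(s0,1,→)
state=s0 head=1 tape=01[.]1110   (s0,.)→(s1,.,→)
state=s1 head=2 tape=01.[1]110   (s1,1)→(s1,1,←)
state=s1 head=1 tape=01[.]1110   (s1,.)→(s0,0,→)
state=s0 head=2 tape=010[1]110   (s0,1)→(s0,1,→)
state=s0 head=3 tape=0101[1]10   (s0,1)→(s0,1,→)
state=s0 head=4 tape=01011[1]0   (s0,1)→(s0,1,→)
state=s0 head=5 tape=010111[0]   (s0,0)→(s1,0,←)
state=s1 head=4 tape=01011[1]0   (s1,1)→(s1,1,←)
state=s1 head=3 tape=0101[1]10   (s1,1)→(s1,1,←)
state=s1 head=2 tape=010[1]110   (s1,1)→(s1,1,←)
state=s1 head=1 tape=01[0]1110   (s1,0)→(s2,.,←)
state=s2 head=0 tape=0[1].1110   (s2,1)→(s1,1,→)
state=s1 head=1 tape=01[.]1110   (s1,.)→(s0,0,→)
state=s0 head=2 tape=010[1]110   (s0,1)→(s0,1,→)
state=s0 head=3 tape=0101[1]10   (s0,1)→(s0,1,→)
state=s0 head=4 tape=01011[1]0   (s0,1)→(s0,1,→)
state=s0 head=5 tape=010111[0]   (s0,0)→(s1,0,←)
state=s1 head=4 tape=01011[1]0   (s1,1)→(s1,1,←)
state=s1 head=3 tape=0101[1]10   (s1,1)→(s1,1,←)
state=s1 head=2 tape=010[1]110   (s1,1)→(s1,1,←)
state=s1 head=1 tape=01[0]1110   (s1,0)→(s2,.,←)
state=s2 head=0 tape=0[1].1110   (s2,1)→(s1,1,→)
state=s1 head=1 tape=01[.]1110   (s1,.)→(s0,0,→)
state=s0 head=2 tape=010[1]110
After 32 steps: state s0, head at 2, tape 0101110.

state s0, head at 2, tape 0101110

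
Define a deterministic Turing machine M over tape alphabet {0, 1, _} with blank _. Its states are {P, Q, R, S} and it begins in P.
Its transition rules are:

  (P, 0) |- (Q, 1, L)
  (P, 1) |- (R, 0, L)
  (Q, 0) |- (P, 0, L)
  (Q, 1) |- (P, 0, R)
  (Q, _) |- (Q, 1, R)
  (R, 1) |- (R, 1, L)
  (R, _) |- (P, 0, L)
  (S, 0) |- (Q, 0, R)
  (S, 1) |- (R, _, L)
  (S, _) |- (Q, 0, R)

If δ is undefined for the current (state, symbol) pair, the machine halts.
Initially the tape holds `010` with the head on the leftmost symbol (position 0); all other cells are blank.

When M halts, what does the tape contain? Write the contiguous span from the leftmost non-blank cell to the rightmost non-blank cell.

P | _[0]10   read 0 → write 1, move L, go to Q
Q | [_]110   read _ → write 1, move R, go to Q
Q | 1[1]10   read 1 → write 0, move R, go to P
P | 10[1]0   read 1 → write 0, move L, go to R
R | 1[0]00
The non-blank tape span at halt is 1000.

1000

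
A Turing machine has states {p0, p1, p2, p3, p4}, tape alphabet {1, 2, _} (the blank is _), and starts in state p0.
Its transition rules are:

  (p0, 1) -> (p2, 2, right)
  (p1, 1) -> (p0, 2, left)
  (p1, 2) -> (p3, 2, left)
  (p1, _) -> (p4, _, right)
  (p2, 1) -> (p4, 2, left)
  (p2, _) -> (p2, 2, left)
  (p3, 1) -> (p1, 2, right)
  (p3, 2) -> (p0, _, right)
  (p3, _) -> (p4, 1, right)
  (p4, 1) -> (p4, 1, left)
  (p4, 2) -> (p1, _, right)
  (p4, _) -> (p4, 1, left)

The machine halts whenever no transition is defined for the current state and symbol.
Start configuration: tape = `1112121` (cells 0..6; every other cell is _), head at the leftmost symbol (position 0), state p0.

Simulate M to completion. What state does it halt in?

p0

state=p0 head=0 tape=[1]112121   (p0,1)→(p2,2,right)
state=p2 head=1 tape=2[1]12121   (p2,1)→(p4,2,left)
state=p4 head=0 tape=[2]212121   (p4,2)→(p1,_,right)
state=p1 head=1 tape=_[2]12121   (p1,2)→(p3,2,left)
state=p3 head=0 tape=[_]212121   (p3,_)→(p4,1,right)
state=p4 head=1 tape=1[2]12121   (p4,2)→(p1,_,right)
state=p1 head=2 tape=1_[1]2121   (p1,1)→(p0,2,left)
state=p0 head=1 tape=1[_]22121
No transition is defined for (p0, _); M halts in state p0.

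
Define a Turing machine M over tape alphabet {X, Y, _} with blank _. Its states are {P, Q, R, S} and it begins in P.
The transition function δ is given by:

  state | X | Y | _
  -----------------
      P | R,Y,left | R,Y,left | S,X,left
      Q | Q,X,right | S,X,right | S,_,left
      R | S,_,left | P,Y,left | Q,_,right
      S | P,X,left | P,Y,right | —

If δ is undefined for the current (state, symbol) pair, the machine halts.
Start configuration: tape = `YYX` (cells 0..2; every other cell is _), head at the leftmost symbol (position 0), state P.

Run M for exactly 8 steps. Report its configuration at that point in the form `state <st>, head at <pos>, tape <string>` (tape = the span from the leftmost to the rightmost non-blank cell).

P | _[Y]YX   read Y → write Y, move left, go to R
R | [_]YYX   read _ → write _, move right, go to Q
Q | _[Y]YX   read Y → write X, move right, go to S
S | _X[Y]X   read Y → write Y, move right, go to P
P | _XY[X]   read X → write Y, move left, go to R
R | _X[Y]Y   read Y → write Y, move left, go to P
P | _[X]YY   read X → write Y, move left, go to R
R | [_]YYY   read _ → write _, move right, go to Q
Q | _[Y]YY
After 8 steps: state Q, head at 0, tape YYY.

state Q, head at 0, tape YYY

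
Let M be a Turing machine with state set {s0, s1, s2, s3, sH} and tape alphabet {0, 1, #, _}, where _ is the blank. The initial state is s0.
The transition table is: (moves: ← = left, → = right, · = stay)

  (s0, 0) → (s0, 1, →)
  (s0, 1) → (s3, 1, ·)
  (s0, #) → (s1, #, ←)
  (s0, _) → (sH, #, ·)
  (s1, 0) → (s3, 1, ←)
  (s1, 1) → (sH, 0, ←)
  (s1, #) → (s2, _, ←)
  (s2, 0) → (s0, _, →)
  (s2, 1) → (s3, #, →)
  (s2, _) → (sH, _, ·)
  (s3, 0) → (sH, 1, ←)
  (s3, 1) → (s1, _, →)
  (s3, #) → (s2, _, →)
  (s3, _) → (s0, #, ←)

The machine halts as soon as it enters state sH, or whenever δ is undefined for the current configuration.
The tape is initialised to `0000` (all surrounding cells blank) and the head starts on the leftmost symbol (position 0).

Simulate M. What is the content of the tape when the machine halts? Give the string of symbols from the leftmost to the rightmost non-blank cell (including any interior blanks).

state=s0 head=0 tape=[0]000_   (s0,0)→(s0,1,→)
state=s0 head=1 tape=1[0]00_   (s0,0)→(s0,1,→)
state=s0 head=2 tape=11[0]0_   (s0,0)→(s0,1,→)
state=s0 head=3 tape=111[0]_   (s0,0)→(s0,1,→)
state=s0 head=4 tape=1111[_]   (s0,_)→(sH,#,·)
state=sH head=4 tape=1111[#]
The non-blank tape span at halt is 1111#.

1111#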